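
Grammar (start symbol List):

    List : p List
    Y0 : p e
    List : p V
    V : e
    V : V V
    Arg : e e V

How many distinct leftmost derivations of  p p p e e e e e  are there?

Parse trees for p p p e e e e e (showing first 6 of 14):
  [List p [List p [List p [V [V e] [V [V e] [V [V e] [V [V e] [V e]]]]]]]]
  [List p [List p [List p [V [V e] [V [V e] [V [V [V e] [V e]] [V e]]]]]]]
  [List p [List p [List p [V [V e] [V [V [V e] [V e]] [V [V e] [V e]]]]]]]
  [List p [List p [List p [V [V e] [V [V [V e] [V [V e] [V e]]] [V e]]]]]]
  [List p [List p [List p [V [V e] [V [V [V [V e] [V e]] [V e]] [V e]]]]]]
  [List p [List p [List p [V [V [V e] [V e]] [V [V e] [V [V e] [V e]]]]]]]

14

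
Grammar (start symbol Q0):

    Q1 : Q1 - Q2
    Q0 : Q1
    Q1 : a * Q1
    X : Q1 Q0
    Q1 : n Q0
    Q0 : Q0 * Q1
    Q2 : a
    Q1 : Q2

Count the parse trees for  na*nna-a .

Parse trees for na*nna-a (showing first 6 of 12):
  [Q0 [Q1 [Q1 n [Q0 [Q1 a * [Q1 n [Q0 [Q1 n [Q0 [Q1 [Q2 a]]]]]]]]] - [Q2 a]]]
  [Q0 [Q1 [Q1 n [Q0 [Q0 [Q1 [Q2 a]]] * [Q1 n [Q0 [Q1 n [Q0 [Q1 [Q2 a]]]]]]]] - [Q2 a]]]
  [Q0 [Q1 n [Q0 [Q1 [Q1 a * [Q1 n [Q0 [Q1 n [Q0 [Q1 [Q2 a]]]]]]] - [Q2 a]]]]]
  [Q0 [Q1 n [Q0 [Q1 a * [Q1 [Q1 n [Q0 [Q1 n [Q0 [Q1 [Q2 a]]]]]] - [Q2 a]]]]]]
  [Q0 [Q1 n [Q0 [Q1 a * [Q1 n [Q0 [Q1 [Q1 n [Q0 [Q1 [Q2 a]]]] - [Q2 a]]]]]]]]
  [Q0 [Q1 n [Q0 [Q1 a * [Q1 n [Q0 [Q1 n [Q0 [Q1 [Q1 [Q2 a]] - [Q2 a]]]]]]]]]]

12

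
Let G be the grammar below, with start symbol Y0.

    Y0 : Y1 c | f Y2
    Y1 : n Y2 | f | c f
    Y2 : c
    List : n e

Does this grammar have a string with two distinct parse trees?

Ambiguous

Witness: f c

Derivation 1: Y0 ⇒ Y1 c ⇒ f c
Derivation 2: Y0 ⇒ f Y2 ⇒ f c

Two distinct leftmost derivations for the same string.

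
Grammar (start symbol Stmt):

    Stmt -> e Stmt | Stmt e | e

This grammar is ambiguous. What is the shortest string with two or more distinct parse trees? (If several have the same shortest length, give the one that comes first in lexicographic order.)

length 1: no string has ≥2 trees
length 2: e e has 2 parse trees

Two derivations of e e:
  Stmt ⇒ e Stmt ⇒ e e
  Stmt ⇒ Stmt e ⇒ e e

e e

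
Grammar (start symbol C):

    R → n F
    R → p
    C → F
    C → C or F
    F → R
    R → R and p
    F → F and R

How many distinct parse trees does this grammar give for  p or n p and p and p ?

12

Parse trees for p or n p and p and p (showing first 6 of 12):
  [C [C [F [R p]]] or [F [R n [F [R [R [R p] and p] and p]]]]]
  [C [C [F [R p]]] or [F [R n [F [F [R p]] and [R [R p] and p]]]]]
  [C [C [F [R p]]] or [F [R n [F [F [R [R p] and p]] and [R p]]]]]
  [C [C [F [R p]]] or [F [R n [F [F [F [R p]] and [R p]] and [R p]]]]]
  [C [C [F [R p]]] or [F [R [R n [F [R [R p] and p]]] and p]]]
  [C [C [F [R p]]] or [F [R [R n [F [F [R p]] and [R p]]] and p]]]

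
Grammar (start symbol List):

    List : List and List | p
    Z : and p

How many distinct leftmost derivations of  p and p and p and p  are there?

Parse trees for p and p and p and p:
  [List [List p] and [List [List p] and [List [List p] and [List p]]]]
  [List [List p] and [List [List [List p] and [List p]] and [List p]]]
  [List [List [List p] and [List p]] and [List [List p] and [List p]]]
  [List [List [List p] and [List [List p] and [List p]]] and [List p]]
  [List [List [List [List p] and [List p]] and [List p]] and [List p]]

5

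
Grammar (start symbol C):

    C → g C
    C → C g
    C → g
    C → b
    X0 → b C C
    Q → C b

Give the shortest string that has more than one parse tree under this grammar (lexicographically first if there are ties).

g g

length 1: no string has ≥2 trees
length 2: g g has 2 parse trees

Two derivations of g g:
  C ⇒ g C ⇒ g g
  C ⇒ C g ⇒ g g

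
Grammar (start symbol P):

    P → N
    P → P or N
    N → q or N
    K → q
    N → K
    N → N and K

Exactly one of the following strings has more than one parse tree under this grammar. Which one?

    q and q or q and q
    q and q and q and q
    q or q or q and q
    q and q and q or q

q and q or q and q: 1 tree
q and q and q and q: 1 tree
q or q or q and q: 7 trees
q and q and q or q: 1 tree

q or q or q and q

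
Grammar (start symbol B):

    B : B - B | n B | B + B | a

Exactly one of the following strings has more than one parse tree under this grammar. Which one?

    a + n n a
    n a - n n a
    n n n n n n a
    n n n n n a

n a - n n a

a + n n a: 1 tree
n a - n n a: 2 trees
n n n n n n a: 1 tree
n n n n n a: 1 tree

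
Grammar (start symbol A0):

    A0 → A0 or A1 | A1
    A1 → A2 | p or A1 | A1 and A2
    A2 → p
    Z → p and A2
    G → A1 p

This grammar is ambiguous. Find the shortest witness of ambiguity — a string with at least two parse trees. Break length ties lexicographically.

p or p

length 1: no string has ≥2 trees
length 3: p or p has 2 parse trees

Two derivations of p or p:
  A0 ⇒ A0 or A1 ⇒ A1 or A1 ⇒ A2 or A1 ⇒ p or A1 ⇒ p or A2 ⇒ p or p
  A0 ⇒ A1 ⇒ p or A1 ⇒ p or A2 ⇒ p or p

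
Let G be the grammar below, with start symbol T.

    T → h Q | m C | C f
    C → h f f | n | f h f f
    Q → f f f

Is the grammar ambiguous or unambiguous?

Witness: h f f f

Derivation 1: T ⇒ h Q ⇒ h f f f
Derivation 2: T ⇒ C f ⇒ h f f f

Two distinct leftmost derivations for the same string.

Ambiguous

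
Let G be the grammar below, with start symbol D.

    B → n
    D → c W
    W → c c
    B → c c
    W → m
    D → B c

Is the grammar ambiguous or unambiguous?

Ambiguous

Witness: c c c

Derivation 1: D ⇒ c W ⇒ c c c
Derivation 2: D ⇒ B c ⇒ c c c

Two distinct leftmost derivations for the same string.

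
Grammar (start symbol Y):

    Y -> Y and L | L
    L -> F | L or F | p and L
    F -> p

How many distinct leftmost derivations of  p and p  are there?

Parse trees for p and p:
  [Y [Y [L [F p]]] and [L [F p]]]
  [Y [L p and [L [F p]]]]

2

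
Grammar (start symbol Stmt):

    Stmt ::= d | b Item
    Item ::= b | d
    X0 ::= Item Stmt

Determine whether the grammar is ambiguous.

Only Stmt, Item are reachable from Stmt; ignoring the rest: The reachable rules are right-linear with at most one rule per (nonterminal, next-terminal) pair. Each input token forces the next rule, so parsing is deterministic.

Unambiguous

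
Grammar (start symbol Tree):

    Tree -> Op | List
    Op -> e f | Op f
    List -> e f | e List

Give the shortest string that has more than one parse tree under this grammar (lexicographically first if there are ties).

e f

length 2: e f has 2 parse trees

Two derivations of e f:
  Tree ⇒ Op ⇒ e f
  Tree ⇒ List ⇒ e f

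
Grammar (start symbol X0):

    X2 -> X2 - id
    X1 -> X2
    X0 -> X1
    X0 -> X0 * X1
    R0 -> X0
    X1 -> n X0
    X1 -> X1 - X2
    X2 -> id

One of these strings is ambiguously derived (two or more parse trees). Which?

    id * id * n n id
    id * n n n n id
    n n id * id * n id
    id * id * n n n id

id * id * n n id: 1 tree
id * n n n n id: 1 tree
n n id * id * n id: 6 trees
id * id * n n n id: 1 tree

n n id * id * n id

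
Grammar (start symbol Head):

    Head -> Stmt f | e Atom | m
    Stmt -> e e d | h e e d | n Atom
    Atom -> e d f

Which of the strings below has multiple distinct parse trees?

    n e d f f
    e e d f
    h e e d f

e e d f

n e d f f: 1 tree
e e d f: 2 trees
h e e d f: 1 tree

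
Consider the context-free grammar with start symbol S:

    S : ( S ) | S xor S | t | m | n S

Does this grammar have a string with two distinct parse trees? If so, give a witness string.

Witness: n m xor m

Derivation 1: S ⇒ S xor S ⇒ n S xor S ⇒ n m xor S ⇒ n m xor m
Derivation 2: S ⇒ n S ⇒ n S xor S ⇒ n m xor S ⇒ n m xor m

Two distinct leftmost derivations for the same string.

Ambiguous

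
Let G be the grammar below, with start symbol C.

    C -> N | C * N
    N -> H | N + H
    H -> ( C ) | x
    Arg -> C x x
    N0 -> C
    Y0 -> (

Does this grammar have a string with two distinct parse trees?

(Arg, N0, Y0 are unreachable from C, so their rules don't affect L(C).) C → C * N | N  ;  N → N + H | H  — a left-associative chain with H at the bottom. Each string factors uniquely by precedence.

Unambiguous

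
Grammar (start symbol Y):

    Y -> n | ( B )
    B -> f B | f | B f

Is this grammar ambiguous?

Witness: ( f f )

Derivation 1: Y ⇒ ( B ) ⇒ ( f B ) ⇒ ( f f )
Derivation 2: Y ⇒ ( B ) ⇒ ( B f ) ⇒ ( f f )

Two distinct leftmost derivations for the same string.

Ambiguous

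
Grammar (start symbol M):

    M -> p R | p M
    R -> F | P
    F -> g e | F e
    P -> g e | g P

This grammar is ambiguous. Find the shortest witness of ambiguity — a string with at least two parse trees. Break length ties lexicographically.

length 3: p g e has 2 parse trees

Two derivations of p g e:
  M ⇒ p R ⇒ p F ⇒ p g e
  M ⇒ p R ⇒ p P ⇒ p g e

p g e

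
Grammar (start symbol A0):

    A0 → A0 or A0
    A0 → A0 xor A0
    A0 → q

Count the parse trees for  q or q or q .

2

Parse trees for q or q or q:
  [A0 [A0 q] or [A0 [A0 q] or [A0 q]]]
  [A0 [A0 [A0 q] or [A0 q]] or [A0 q]]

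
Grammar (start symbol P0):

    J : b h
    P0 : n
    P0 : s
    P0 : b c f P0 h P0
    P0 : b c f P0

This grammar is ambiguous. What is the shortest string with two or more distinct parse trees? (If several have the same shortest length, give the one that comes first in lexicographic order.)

length 1: no string has ≥2 trees
length 4: no string has ≥2 trees
length 6: no string has ≥2 trees
length 7: no string has ≥2 trees
length 9: b c f b c f n h n has 2 parse trees

Two derivations of b c f b c f n h n:
  P0 ⇒ b c f P0 h P0 ⇒ b c f b c f P0 h P0 ⇒ b c f b c f n h P0 ⇒ b c f b c f n h n
  P0 ⇒ b c f P0 ⇒ b c f b c f P0 h P0 ⇒ b c f b c f n h P0 ⇒ b c f b c f n h n

b c f b c f n h n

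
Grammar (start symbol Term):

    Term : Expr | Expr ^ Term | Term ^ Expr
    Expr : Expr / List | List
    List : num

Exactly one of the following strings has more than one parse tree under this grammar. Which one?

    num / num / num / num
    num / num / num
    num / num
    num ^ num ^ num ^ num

num / num / num / num: 1 tree
num / num / num: 1 tree
num / num: 1 tree
num ^ num ^ num ^ num: 8 trees

num ^ num ^ num ^ num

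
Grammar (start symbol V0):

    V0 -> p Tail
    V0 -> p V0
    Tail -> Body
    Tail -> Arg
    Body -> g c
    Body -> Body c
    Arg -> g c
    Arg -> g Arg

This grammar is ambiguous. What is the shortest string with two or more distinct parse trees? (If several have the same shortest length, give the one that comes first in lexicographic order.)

p g c

length 3: p g c has 2 parse trees

Two derivations of p g c:
  V0 ⇒ p Tail ⇒ p Body ⇒ p g c
  V0 ⇒ p Tail ⇒ p Arg ⇒ p g c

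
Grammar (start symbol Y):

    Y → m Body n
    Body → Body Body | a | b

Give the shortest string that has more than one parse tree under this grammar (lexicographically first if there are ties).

m a a a n

length 3: no string has ≥2 trees
length 4: no string has ≥2 trees
length 5: m a a a n has 2 parse trees

Two derivations of m a a a n:
  Y ⇒ m Body n ⇒ m Body Body n ⇒ m Body Body Body n ⇒ m a Body Body n ⇒ m a a Body n ⇒ m a a a n
  Y ⇒ m Body n ⇒ m Body Body n ⇒ m a Body n ⇒ m a Body Body n ⇒ m a a Body n ⇒ m a a a n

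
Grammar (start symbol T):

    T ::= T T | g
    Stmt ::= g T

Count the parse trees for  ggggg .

14

Parse trees for ggggg (showing first 6 of 14):
  [T [T g] [T [T g] [T [T g] [T [T g] [T g]]]]]
  [T [T g] [T [T g] [T [T [T g] [T g]] [T g]]]]
  [T [T g] [T [T [T g] [T g]] [T [T g] [T g]]]]
  [T [T g] [T [T [T g] [T [T g] [T g]]] [T g]]]
  [T [T g] [T [T [T [T g] [T g]] [T g]] [T g]]]
  [T [T [T g] [T g]] [T [T g] [T [T g] [T g]]]]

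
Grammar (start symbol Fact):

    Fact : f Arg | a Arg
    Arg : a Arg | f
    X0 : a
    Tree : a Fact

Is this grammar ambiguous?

Only Fact, Arg are reachable from Fact; ignoring the rest: Restricted to the reachable nonterminals, every rule has the form A → t or A → t B, and no two rules for the same A share a first terminal. The grammar encodes a DFA — one run per string.

Unambiguous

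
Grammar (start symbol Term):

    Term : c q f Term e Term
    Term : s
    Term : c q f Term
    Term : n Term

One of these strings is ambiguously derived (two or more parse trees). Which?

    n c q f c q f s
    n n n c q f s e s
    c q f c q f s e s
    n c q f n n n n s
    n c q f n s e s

n c q f c q f s: 1 tree
n n n c q f s e s: 1 tree
c q f c q f s e s: 2 trees
n c q f n n n n s: 1 tree
n c q f n s e s: 1 tree

c q f c q f s e s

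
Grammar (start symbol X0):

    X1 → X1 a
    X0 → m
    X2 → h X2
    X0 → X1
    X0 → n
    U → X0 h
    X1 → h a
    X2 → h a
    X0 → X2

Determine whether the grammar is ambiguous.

Witness: h a

Derivation 1: X0 ⇒ X1 ⇒ h a
Derivation 2: X0 ⇒ X2 ⇒ h a

Two distinct leftmost derivations for the same string.

Ambiguous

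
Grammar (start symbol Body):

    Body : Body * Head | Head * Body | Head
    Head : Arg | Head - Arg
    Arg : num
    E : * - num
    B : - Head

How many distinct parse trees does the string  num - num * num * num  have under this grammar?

4

Parse trees for num - num * num * num:
  [Body [Body [Body [Head [Head [Arg num]] - [Arg num]]] * [Head [Arg num]]] * [Head [Arg num]]]
  [Body [Body [Head [Head [Arg num]] - [Arg num]] * [Body [Head [Arg num]]]] * [Head [Arg num]]]
  [Body [Head [Head [Arg num]] - [Arg num]] * [Body [Body [Head [Arg num]]] * [Head [Arg num]]]]
  [Body [Head [Head [Arg num]] - [Arg num]] * [Body [Head [Arg num]] * [Body [Head [Arg num]]]]]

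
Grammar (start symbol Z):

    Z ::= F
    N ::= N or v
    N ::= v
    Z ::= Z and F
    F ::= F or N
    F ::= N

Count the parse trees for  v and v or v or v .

4

Parse trees for v and v or v or v:
  [Z [Z [F [N v]]] and [F [F [N v]] or [N [N v] or v]]]
  [Z [Z [F [N v]]] and [F [F [F [N v]] or [N v]] or [N v]]]
  [Z [Z [F [N v]]] and [F [F [N [N v] or v]] or [N v]]]
  [Z [Z [F [N v]]] and [F [N [N [N v] or v] or v]]]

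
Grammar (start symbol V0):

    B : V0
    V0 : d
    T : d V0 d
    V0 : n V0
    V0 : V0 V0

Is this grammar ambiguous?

Witness: d d d

Derivation 1: V0 ⇒ V0 V0 ⇒ d V0 ⇒ d V0 V0 ⇒ d d V0 ⇒ d d d
Derivation 2: V0 ⇒ V0 V0 ⇒ V0 V0 V0 ⇒ d V0 V0 ⇒ d d V0 ⇒ d d d

Two distinct leftmost derivations for the same string.

Ambiguous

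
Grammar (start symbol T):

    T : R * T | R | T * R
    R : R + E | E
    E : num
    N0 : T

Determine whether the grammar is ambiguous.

Ambiguous

Witness: num * num

Derivation 1: T ⇒ R * T ⇒ E * T ⇒ num * T ⇒ num * R ⇒ num * E ⇒ num * num
Derivation 2: T ⇒ T * R ⇒ R * R ⇒ E * R ⇒ num * R ⇒ num * E ⇒ num * num

Two distinct leftmost derivations for the same string.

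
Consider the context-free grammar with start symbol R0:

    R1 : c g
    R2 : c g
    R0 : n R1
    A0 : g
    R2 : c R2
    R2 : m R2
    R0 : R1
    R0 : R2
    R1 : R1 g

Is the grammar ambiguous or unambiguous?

Ambiguous

Witness: c g

Derivation 1: R0 ⇒ R1 ⇒ c g
Derivation 2: R0 ⇒ R2 ⇒ c g

Two distinct leftmost derivations for the same string.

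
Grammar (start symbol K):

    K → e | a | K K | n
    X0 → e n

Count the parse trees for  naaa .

5

Parse trees for naaa:
  [K [K n] [K [K a] [K [K a] [K a]]]]
  [K [K n] [K [K [K a] [K a]] [K a]]]
  [K [K [K n] [K a]] [K [K a] [K a]]]
  [K [K [K n] [K [K a] [K a]]] [K a]]
  [K [K [K [K n] [K a]] [K a]] [K a]]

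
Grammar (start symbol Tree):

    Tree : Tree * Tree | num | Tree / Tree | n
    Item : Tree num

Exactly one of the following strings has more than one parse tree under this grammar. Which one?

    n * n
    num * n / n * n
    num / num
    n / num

num * n / n * n

n * n: 1 tree
num * n / n * n: 5 trees
num / num: 1 tree
n / num: 1 tree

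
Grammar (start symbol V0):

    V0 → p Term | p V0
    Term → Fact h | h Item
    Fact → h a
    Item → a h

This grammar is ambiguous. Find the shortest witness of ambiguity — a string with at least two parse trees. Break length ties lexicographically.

p h a h

length 4: p h a h has 2 parse trees

Two derivations of p h a h:
  V0 ⇒ p Term ⇒ p Fact h ⇒ p h a h
  V0 ⇒ p Term ⇒ p h Item ⇒ p h a h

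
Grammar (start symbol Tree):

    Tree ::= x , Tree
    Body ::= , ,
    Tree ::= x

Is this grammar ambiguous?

Unambiguous

Only Tree is reachable from Tree; ignoring the rest: Right-recursive list with a separator: after each atom, whether the separator follows determines the rule. One parse per string.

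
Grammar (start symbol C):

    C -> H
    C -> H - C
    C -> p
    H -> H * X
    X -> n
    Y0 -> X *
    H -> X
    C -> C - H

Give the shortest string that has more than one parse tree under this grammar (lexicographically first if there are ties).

n - n

length 1: no string has ≥2 trees
length 3: n - n has 2 parse trees

Two derivations of n - n:
  C ⇒ H - C ⇒ X - C ⇒ n - C ⇒ n - H ⇒ n - X ⇒ n - n
  C ⇒ C - H ⇒ H - H ⇒ X - H ⇒ n - H ⇒ n - X ⇒ n - n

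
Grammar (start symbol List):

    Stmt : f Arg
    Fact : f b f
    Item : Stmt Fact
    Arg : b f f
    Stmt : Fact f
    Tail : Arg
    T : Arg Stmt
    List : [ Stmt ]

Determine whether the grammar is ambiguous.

Witness: [ f b f f ]

Derivation 1: List ⇒ [ Stmt ] ⇒ [ f Arg ] ⇒ [ f b f f ]
Derivation 2: List ⇒ [ Stmt ] ⇒ [ Fact f ] ⇒ [ f b f f ]

Two distinct leftmost derivations for the same string.

Ambiguous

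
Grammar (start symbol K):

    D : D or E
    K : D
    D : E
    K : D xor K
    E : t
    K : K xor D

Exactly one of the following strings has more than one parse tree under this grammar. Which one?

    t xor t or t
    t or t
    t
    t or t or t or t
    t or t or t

t xor t or t: 2 trees
t or t: 1 tree
t: 1 tree
t or t or t or t: 1 tree
t or t or t: 1 tree

t xor t or t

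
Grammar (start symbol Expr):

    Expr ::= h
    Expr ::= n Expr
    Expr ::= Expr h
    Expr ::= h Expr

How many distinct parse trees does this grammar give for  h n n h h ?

5

Parse trees for h n n h h:
  [Expr [Expr h [Expr n [Expr n [Expr h]]]] h]
  [Expr h [Expr n [Expr n [Expr [Expr h] h]]]]
  [Expr h [Expr n [Expr n [Expr h [Expr h]]]]]
  [Expr h [Expr n [Expr [Expr n [Expr h]] h]]]
  [Expr h [Expr [Expr n [Expr n [Expr h]]] h]]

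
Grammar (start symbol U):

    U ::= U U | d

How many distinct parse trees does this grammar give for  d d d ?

Parse trees for d d d:
  [U [U d] [U [U d] [U d]]]
  [U [U [U d] [U d]] [U d]]

2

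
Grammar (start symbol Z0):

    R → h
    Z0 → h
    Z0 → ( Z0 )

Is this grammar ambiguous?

Unambiguous

(R is unreachable from Z0, so its rules don't affect L(Z0).) Each string is a nest of matched brackets around a single atom. An opening bracket forces the recursive rule; an atom forces the base rule.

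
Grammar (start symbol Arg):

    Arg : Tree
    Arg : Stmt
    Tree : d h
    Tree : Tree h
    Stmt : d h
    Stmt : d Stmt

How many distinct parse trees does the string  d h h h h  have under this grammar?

1

Parse trees for d h h h h:
  [Arg [Tree [Tree [Tree [Tree d h] h] h] h]]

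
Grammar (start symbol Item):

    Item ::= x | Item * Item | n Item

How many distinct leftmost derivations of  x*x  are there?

1

Parse trees for x*x:
  [Item [Item x] * [Item x]]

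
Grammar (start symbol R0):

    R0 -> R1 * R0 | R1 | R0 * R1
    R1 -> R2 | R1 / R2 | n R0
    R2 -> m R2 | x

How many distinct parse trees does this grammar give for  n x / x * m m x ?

6

Parse trees for n x / x * m m x:
  [R0 [R1 [R1 n [R0 [R1 [R2 x]]]] / [R2 x]] * [R0 [R1 [R2 m [R2 m [R2 x]]]]]]
  [R0 [R1 n [R0 [R1 [R1 [R2 x]] / [R2 x]]]] * [R0 [R1 [R2 m [R2 m [R2 x]]]]]]
  [R0 [R1 n [R0 [R1 [R1 [R2 x]] / [R2 x]] * [R0 [R1 [R2 m [R2 m [R2 x]]]]]]]]
  [R0 [R1 n [R0 [R0 [R1 [R1 [R2 x]] / [R2 x]]] * [R1 [R2 m [R2 m [R2 x]]]]]]]
  [R0 [R0 [R1 [R1 n [R0 [R1 [R2 x]]]] / [R2 x]]] * [R1 [R2 m [R2 m [R2 x]]]]]
  [R0 [R0 [R1 n [R0 [R1 [R1 [R2 x]] / [R2 x]]]]] * [R1 [R2 m [R2 m [R2 x]]]]]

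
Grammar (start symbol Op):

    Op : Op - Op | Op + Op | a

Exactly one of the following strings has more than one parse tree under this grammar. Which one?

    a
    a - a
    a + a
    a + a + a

a: 1 tree
a - a: 1 tree
a + a: 1 tree
a + a + a: 2 trees

a + a + a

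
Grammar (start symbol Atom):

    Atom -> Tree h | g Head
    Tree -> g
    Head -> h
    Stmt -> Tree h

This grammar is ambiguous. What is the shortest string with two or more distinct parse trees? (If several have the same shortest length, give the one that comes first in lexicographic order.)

g h

length 2: g h has 2 parse trees

Two derivations of g h:
  Atom ⇒ Tree h ⇒ g h
  Atom ⇒ g Head ⇒ g h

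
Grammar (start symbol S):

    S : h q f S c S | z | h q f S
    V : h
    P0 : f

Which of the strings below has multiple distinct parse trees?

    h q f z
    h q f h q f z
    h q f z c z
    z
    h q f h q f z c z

h q f z: 1 tree
h q f h q f z: 1 tree
h q f z c z: 1 tree
z: 1 tree
h q f h q f z c z: 2 trees

h q f h q f z c z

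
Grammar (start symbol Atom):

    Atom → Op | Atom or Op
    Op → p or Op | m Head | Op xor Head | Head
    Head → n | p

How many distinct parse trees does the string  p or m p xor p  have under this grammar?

Parse trees for p or m p xor p:
  [Atom [Op p or [Op [Op m [Head p]] xor [Head p]]]]
  [Atom [Op [Op p or [Op m [Head p]]] xor [Head p]]]
  [Atom [Atom [Op [Head p]]] or [Op [Op m [Head p]] xor [Head p]]]

3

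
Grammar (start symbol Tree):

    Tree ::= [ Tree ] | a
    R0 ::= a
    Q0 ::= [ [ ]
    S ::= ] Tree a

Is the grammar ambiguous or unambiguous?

Only Tree is reachable from Tree; ignoring the rest: Each string is a nest of matched brackets around a single atom. An opening bracket forces the recursive rule; an atom forces the base rule.

Unambiguous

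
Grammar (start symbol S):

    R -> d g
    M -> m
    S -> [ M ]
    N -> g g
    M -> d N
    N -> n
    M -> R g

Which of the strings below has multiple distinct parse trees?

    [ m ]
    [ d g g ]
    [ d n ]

[ m ]: 1 tree
[ d g g ]: 2 trees
[ d n ]: 1 tree

[ d g g ]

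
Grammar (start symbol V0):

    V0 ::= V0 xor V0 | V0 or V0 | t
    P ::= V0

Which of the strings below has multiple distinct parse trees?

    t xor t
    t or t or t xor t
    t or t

t or t or t xor t

t xor t: 1 tree
t or t or t xor t: 5 trees
t or t: 1 tree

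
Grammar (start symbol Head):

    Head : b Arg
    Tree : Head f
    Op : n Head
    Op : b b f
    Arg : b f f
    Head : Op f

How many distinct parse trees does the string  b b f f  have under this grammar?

2

Parse trees for b b f f:
  [Head b [Arg b f f]]
  [Head [Op b b f] f]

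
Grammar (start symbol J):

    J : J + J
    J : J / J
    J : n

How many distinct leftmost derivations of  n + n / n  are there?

2

Parse trees for n + n / n:
  [J [J n] + [J [J n] / [J n]]]
  [J [J [J n] + [J n]] / [J n]]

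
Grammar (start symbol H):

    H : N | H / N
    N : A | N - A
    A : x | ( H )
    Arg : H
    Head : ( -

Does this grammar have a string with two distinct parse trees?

Only H, N, A are reachable from H; ignoring the rest: This is a standard precedence ladder (H over N over A), with each level left-recursive on its own operator ('/' at H, '-' at N). That structure is LR(1), hence unambiguous.

Unambiguous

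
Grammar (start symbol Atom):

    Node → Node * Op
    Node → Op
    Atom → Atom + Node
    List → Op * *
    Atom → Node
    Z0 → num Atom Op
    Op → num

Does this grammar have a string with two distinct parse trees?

Unambiguous

Only Atom, Node, Op are reachable from Atom; ignoring the rest: This is a standard precedence ladder (Atom over Node over Op), with each level left-recursive on its own operator ('+' at Atom, '*' at Node). That structure is LR(1), hence unambiguous.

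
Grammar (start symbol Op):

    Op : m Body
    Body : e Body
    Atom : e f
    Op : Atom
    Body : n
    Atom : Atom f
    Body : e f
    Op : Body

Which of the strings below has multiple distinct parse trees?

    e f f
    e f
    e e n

e f

e f f: 1 tree
e f: 2 trees
e e n: 1 tree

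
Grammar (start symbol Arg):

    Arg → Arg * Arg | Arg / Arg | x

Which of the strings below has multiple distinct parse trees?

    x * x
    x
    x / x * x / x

x * x: 1 tree
x: 1 tree
x / x * x / x: 5 trees

x / x * x / x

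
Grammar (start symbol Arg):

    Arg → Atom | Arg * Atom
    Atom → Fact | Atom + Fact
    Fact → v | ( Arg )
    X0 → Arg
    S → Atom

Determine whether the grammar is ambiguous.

(X0, S are unreachable from Arg, so their rules don't affect L(Arg).) This is a standard precedence ladder (Arg over Atom over Fact), with each level left-recursive on its own operator ('*' at Arg, '+' at Atom). That structure is LR(1), hence unambiguous.

Unambiguous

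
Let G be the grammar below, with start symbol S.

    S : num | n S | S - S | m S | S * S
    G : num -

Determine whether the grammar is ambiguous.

Ambiguous

Witness: m num * num

Derivation 1: S ⇒ m S ⇒ m S * S ⇒ m num * S ⇒ m num * num
Derivation 2: S ⇒ S * S ⇒ m S * S ⇒ m num * S ⇒ m num * num

Two distinct leftmost derivations for the same string.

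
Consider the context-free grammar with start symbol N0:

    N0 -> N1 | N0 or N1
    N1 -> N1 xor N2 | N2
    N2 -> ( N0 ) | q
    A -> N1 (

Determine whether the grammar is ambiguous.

Unambiguous

(A is unreachable from N0, so its rules don't affect L(N0).) This is a standard precedence ladder (N0 over N1 over N2), with each level left-recursive on its own operator ('or' at N0, 'xor' at N1). That structure is LR(1), hence unambiguous.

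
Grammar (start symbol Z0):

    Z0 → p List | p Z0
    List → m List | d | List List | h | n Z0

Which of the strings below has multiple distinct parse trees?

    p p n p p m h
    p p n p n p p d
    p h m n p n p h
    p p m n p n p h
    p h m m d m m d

p p n p p m h: 1 tree
p p n p n p p d: 1 tree
p h m n p n p h: 1 tree
p p m n p n p h: 1 tree
p h m m d m m d: 4 trees

p h m m d m m d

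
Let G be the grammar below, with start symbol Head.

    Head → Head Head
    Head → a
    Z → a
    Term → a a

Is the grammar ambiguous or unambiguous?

Ambiguous

Witness: a a a

Derivation 1: Head ⇒ Head Head ⇒ Head Head Head ⇒ a Head Head ⇒ a a Head ⇒ a a a
Derivation 2: Head ⇒ Head Head ⇒ a Head ⇒ a Head Head ⇒ a a Head ⇒ a a a

Two distinct leftmost derivations for the same string.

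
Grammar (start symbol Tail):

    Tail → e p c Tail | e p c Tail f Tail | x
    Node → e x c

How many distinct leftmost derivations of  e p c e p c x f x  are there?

Parse trees for e p c e p c x f x:
  [Tail e p c [Tail e p c [Tail x] f [Tail x]]]
  [Tail e p c [Tail e p c [Tail x]] f [Tail x]]

2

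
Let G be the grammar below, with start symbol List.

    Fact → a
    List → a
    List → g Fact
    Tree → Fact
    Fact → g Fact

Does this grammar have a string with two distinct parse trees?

(Tree is unreachable from List, so its rules don't affect L(List).) The reachable rules are right-linear with at most one rule per (nonterminal, next-terminal) pair. Each input token forces the next rule, so parsing is deterministic.

Unambiguous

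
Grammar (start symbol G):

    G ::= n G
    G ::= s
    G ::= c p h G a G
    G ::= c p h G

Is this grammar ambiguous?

Witness: c p h c p h s a s

Derivation 1: G ⇒ c p h G a G ⇒ c p h c p h G a G ⇒ c p h c p h s a G ⇒ c p h c p h s a s
Derivation 2: G ⇒ c p h G ⇒ c p h c p h G a G ⇒ c p h c p h s a G ⇒ c p h c p h s a s

Two distinct leftmost derivations for the same string.

Ambiguous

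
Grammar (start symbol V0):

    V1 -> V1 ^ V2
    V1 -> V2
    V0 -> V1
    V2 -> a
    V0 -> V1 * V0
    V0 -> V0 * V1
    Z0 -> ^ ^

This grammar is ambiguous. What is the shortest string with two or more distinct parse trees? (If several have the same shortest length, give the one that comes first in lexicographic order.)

length 1: no string has ≥2 trees
length 3: a * a has 2 parse trees

Two derivations of a * a:
  V0 ⇒ V1 * V0 ⇒ V2 * V0 ⇒ a * V0 ⇒ a * V1 ⇒ a * V2 ⇒ a * a
  V0 ⇒ V0 * V1 ⇒ V1 * V1 ⇒ V2 * V1 ⇒ a * V1 ⇒ a * V2 ⇒ a * a

a * a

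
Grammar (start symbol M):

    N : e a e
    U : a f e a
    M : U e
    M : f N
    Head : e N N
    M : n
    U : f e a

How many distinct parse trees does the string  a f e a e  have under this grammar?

Parse trees for a f e a e:
  [M [U a f e a] e]

1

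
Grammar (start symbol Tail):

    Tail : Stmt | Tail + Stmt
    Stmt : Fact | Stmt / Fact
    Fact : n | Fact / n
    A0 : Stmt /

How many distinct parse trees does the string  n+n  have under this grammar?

1

Parse trees for n+n:
  [Tail [Tail [Stmt [Fact n]]] + [Stmt [Fact n]]]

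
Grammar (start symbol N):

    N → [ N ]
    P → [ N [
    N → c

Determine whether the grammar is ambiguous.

Unambiguous

Only N is reachable from N; ignoring the rest: L(N) is { openⁿ atom closeⁿ : n ≥ 0 }. The bracket depth fixes n, and the derivation is forced at every step.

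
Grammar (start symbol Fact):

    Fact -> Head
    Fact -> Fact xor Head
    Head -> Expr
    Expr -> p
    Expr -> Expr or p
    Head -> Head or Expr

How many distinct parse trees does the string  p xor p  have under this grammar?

Parse trees for p xor p:
  [Fact [Fact [Head [Expr p]]] xor [Head [Expr p]]]

1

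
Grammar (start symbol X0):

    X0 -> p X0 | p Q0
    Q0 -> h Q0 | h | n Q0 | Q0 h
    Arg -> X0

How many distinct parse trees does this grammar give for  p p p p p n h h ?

3

Parse trees for p p p p p n h h:
  [X0 p [X0 p [X0 p [X0 p [X0 p [Q0 n [Q0 h [Q0 h]]]]]]]]
  [X0 p [X0 p [X0 p [X0 p [X0 p [Q0 n [Q0 [Q0 h] h]]]]]]]
  [X0 p [X0 p [X0 p [X0 p [X0 p [Q0 [Q0 n [Q0 h]] h]]]]]]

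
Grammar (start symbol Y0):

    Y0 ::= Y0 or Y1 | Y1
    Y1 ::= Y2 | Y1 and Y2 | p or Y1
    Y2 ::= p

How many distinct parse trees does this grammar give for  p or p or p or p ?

Parse trees for p or p or p or p:
  [Y0 [Y0 [Y1 [Y2 p]]] or [Y1 p or [Y1 p or [Y1 [Y2 p]]]]]
  [Y0 [Y0 [Y0 [Y1 [Y2 p]]] or [Y1 [Y2 p]]] or [Y1 p or [Y1 [Y2 p]]]]
  [Y0 [Y0 [Y1 p or [Y1 [Y2 p]]]] or [Y1 p or [Y1 [Y2 p]]]]
  [Y0 [Y0 [Y0 [Y1 [Y2 p]]] or [Y1 p or [Y1 [Y2 p]]]] or [Y1 [Y2 p]]]
  [Y0 [Y0 [Y0 [Y0 [Y1 [Y2 p]]] or [Y1 [Y2 p]]] or [Y1 [Y2 p]]] or [Y1 [Y2 p]]]
  [Y0 [Y0 [Y0 [Y1 p or [Y1 [Y2 p]]]] or [Y1 [Y2 p]]] or [Y1 [Y2 p]]]
  [Y0 [Y0 [Y1 p or [Y1 p or [Y1 [Y2 p]]]]] or [Y1 [Y2 p]]]
  [Y0 [Y1 p or [Y1 p or [Y1 p or [Y1 [Y2 p]]]]]]

8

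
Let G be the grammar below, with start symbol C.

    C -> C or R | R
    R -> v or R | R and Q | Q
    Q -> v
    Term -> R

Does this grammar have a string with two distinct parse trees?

Ambiguous

Witness: v or v

Derivation 1: C ⇒ C or R ⇒ R or R ⇒ Q or R ⇒ v or R ⇒ v or Q ⇒ v or v
Derivation 2: C ⇒ R ⇒ v or R ⇒ v or Q ⇒ v or v

Two distinct leftmost derivations for the same string.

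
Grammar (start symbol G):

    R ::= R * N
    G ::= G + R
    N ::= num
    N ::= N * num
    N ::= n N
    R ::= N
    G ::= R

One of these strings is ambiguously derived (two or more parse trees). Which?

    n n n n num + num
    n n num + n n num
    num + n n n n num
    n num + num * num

n n n n num + num: 1 tree
n n num + n n num: 1 tree
num + n n n n num: 1 tree
n num + num * num: 2 trees

n num + num * num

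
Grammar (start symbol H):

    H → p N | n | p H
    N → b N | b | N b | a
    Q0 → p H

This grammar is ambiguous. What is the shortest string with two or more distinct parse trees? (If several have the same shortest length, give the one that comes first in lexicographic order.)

p b b

length 1: no string has ≥2 trees
length 2: no string has ≥2 trees
length 3: p b b has 2 parse trees

Two derivations of p b b:
  H ⇒ p N ⇒ p b N ⇒ p b b
  H ⇒ p N ⇒ p N b ⇒ p b b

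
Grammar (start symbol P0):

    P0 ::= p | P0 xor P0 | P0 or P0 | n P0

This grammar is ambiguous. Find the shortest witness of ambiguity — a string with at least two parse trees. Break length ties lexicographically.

length 1: no string has ≥2 trees
length 2: no string has ≥2 trees
length 3: no string has ≥2 trees
length 4: n p or p has 2 parse trees

Two derivations of n p or p:
  P0 ⇒ P0 or P0 ⇒ n P0 or P0 ⇒ n p or P0 ⇒ n p or p
  P0 ⇒ n P0 ⇒ n P0 or P0 ⇒ n p or P0 ⇒ n p or p

n p or p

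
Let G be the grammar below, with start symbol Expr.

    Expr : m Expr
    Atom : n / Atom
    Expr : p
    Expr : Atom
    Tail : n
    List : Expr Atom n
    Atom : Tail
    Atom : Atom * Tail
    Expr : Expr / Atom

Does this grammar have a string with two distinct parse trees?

Ambiguous

Witness: n / n

Derivation 1: Expr ⇒ Atom ⇒ n / Atom ⇒ n / Tail ⇒ n / n
Derivation 2: Expr ⇒ Expr / Atom ⇒ Atom / Atom ⇒ Tail / Atom ⇒ n / Atom ⇒ n / Tail ⇒ n / n

Two distinct leftmost derivations for the same string.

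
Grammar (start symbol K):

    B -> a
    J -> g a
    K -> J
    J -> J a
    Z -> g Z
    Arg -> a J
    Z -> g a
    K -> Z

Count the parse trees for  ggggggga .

1

Parse trees for ggggggga:
  [K [Z g [Z g [Z g [Z g [Z g [Z g [Z g a]]]]]]]]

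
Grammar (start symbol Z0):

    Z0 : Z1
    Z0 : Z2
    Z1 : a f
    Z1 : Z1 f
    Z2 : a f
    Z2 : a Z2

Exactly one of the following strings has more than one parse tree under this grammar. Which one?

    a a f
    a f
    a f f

a a f: 1 tree
a f: 2 trees
a f f: 1 tree

a f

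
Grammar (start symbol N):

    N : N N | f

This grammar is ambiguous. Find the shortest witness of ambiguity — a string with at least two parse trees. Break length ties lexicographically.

f f f

length 1: no string has ≥2 trees
length 2: no string has ≥2 trees
length 3: f f f has 2 parse trees

Two derivations of f f f:
  N ⇒ N N ⇒ N N N ⇒ f N N ⇒ f f N ⇒ f f f
  N ⇒ N N ⇒ f N ⇒ f N N ⇒ f f N ⇒ f f f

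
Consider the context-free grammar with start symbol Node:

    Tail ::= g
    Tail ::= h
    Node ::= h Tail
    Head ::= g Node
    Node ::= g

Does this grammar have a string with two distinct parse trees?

Only Node, Tail are reachable from Node; ignoring the rest: Each reachable nonterminal has at most one production per leading terminal, and all productions are right-linear; the derivation is determined token-by-token.

Unambiguous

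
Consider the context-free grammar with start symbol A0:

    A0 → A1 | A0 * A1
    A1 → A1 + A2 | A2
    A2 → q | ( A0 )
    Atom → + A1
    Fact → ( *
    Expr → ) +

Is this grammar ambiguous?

Unambiguous

(Atom, Fact, Expr are unreachable from A0, so their rules don't affect L(A0).) The grammar is stratified — A0 handles '*' (left-recursive), A1 handles '+', A2 atoms. Each operator has a fixed associativity and precedence level, so every string has one parse.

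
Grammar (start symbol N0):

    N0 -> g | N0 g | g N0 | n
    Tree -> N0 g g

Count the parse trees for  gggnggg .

Parse trees for gggnggg (showing first 6 of 20):
  [N0 [N0 [N0 [N0 g [N0 g [N0 g [N0 n]]]] g] g] g]
  [N0 [N0 [N0 g [N0 [N0 g [N0 g [N0 n]]] g]] g] g]
  [N0 [N0 [N0 g [N0 g [N0 [N0 g [N0 n]] g]]] g] g]
  [N0 [N0 [N0 g [N0 g [N0 g [N0 [N0 n] g]]]] g] g]
  [N0 [N0 g [N0 [N0 [N0 g [N0 g [N0 n]]] g] g]] g]
  [N0 [N0 g [N0 [N0 g [N0 [N0 g [N0 n]] g]] g]] g]

20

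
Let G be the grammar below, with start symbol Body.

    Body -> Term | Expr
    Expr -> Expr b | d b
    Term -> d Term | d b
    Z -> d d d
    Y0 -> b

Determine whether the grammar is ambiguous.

Ambiguous

Witness: d b

Derivation 1: Body ⇒ Term ⇒ d b
Derivation 2: Body ⇒ Expr ⇒ d b

Two distinct leftmost derivations for the same string.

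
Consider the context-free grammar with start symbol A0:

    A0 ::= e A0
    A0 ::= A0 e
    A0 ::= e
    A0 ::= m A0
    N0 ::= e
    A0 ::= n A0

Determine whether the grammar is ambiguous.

Witness: e e

Derivation 1: A0 ⇒ e A0 ⇒ e e
Derivation 2: A0 ⇒ A0 e ⇒ e e

Two distinct leftmost derivations for the same string.

Ambiguous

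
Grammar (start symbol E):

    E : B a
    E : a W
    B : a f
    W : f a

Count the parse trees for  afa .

Parse trees for afa:
  [E [B a f] a]
  [E a [W f a]]

2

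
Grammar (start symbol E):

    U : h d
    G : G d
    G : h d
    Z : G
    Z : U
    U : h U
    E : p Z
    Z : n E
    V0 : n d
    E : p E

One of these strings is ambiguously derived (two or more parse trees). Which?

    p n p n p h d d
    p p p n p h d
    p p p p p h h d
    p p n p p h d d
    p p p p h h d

p n p n p h d d: 1 tree
p p p n p h d: 2 trees
p p p p p h h d: 1 tree
p p n p p h d d: 1 tree
p p p p h h d: 1 tree

p p p n p h d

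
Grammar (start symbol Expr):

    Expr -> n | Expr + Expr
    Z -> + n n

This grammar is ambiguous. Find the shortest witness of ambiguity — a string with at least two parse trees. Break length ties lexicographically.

n + n + n

length 1: no string has ≥2 trees
length 3: no string has ≥2 trees
length 5: n + n + n has 2 parse trees

Two derivations of n + n + n:
  Expr ⇒ Expr + Expr ⇒ n + Expr ⇒ n + Expr + Expr ⇒ n + n + Expr ⇒ n + n + n
  Expr ⇒ Expr + Expr ⇒ Expr + Expr + Expr ⇒ n + Expr + Expr ⇒ n + n + Expr ⇒ n + n + n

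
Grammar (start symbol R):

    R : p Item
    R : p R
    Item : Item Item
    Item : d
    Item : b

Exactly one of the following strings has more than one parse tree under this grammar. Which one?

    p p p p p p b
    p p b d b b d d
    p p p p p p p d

p p b d b b d d

p p p p p p b: 1 tree
p p b d b b d d: 42 trees
p p p p p p p d: 1 tree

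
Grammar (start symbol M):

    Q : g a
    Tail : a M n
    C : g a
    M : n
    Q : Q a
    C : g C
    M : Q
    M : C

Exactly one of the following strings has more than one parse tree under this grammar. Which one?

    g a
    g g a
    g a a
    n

g a

g a: 2 trees
g g a: 1 tree
g a a: 1 tree
n: 1 tree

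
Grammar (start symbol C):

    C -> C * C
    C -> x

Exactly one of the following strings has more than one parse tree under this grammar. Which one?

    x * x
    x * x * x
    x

x * x: 1 tree
x * x * x: 2 trees
x: 1 tree

x * x * x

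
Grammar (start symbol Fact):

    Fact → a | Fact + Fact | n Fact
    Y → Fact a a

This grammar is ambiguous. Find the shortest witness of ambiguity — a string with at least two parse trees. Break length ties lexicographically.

length 1: no string has ≥2 trees
length 2: no string has ≥2 trees
length 3: no string has ≥2 trees
length 4: n a + a has 2 parse trees

Two derivations of n a + a:
  Fact ⇒ Fact + Fact ⇒ n Fact + Fact ⇒ n a + Fact ⇒ n a + a
  Fact ⇒ n Fact ⇒ n Fact + Fact ⇒ n a + Fact ⇒ n a + a

n a + a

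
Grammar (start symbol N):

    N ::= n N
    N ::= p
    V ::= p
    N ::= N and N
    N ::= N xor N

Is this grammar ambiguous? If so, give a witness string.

Ambiguous

Witness: n p and p

Derivation 1: N ⇒ n N ⇒ n N and N ⇒ n p and N ⇒ n p and p
Derivation 2: N ⇒ N and N ⇒ n N and N ⇒ n p and N ⇒ n p and p

Two distinct leftmost derivations for the same string.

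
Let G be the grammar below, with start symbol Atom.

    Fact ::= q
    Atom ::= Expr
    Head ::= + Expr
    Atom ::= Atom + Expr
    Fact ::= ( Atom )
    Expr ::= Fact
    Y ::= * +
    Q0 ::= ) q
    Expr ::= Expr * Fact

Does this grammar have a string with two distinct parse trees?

Only Atom, Expr, Fact are reachable from Atom; ignoring the rest: Atom → Atom + Expr | Expr  ;  Expr → Expr * Fact | Fact  — a left-associative chain with Fact at the bottom. Each string factors uniquely by precedence.

Unambiguous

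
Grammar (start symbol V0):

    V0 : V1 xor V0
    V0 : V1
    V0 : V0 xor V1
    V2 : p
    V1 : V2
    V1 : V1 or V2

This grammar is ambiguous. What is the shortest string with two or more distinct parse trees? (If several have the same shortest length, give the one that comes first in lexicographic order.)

p xor p

length 1: no string has ≥2 trees
length 3: p xor p has 2 parse trees

Two derivations of p xor p:
  V0 ⇒ V1 xor V0 ⇒ V2 xor V0 ⇒ p xor V0 ⇒ p xor V1 ⇒ p xor V2 ⇒ p xor p
  V0 ⇒ V0 xor V1 ⇒ V1 xor V1 ⇒ V2 xor V1 ⇒ p xor V1 ⇒ p xor V2 ⇒ p xor p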